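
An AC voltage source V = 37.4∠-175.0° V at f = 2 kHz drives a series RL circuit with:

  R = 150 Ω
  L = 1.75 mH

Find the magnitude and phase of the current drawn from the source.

Step 1 — Angular frequency: ω = 2π·f = 2π·2000 = 1.257e+04 rad/s.
Step 2 — Component impedances:
  R: Z = R = 150 Ω
  L: Z = jωL = j·1.257e+04·0.00175 = 0 + j21.99 Ω
Step 3 — Series combination: Z_total = R + L = 150 + j21.99 Ω = 151.6∠8.3° Ω.
Step 4 — Source phasor: V = 37.4∠-175.0° V = -37.26 - j3.26 V.
Step 5 — Ohm's law: I = V / Z_total = (-37.26 - j3.26) / (150 + j21.99) = -0.2463 + j0.01438 A.
Step 6 — Convert to polar: |I| = 0.2467 A, ∠I = 176.7°.

I = 0.2467∠176.7° A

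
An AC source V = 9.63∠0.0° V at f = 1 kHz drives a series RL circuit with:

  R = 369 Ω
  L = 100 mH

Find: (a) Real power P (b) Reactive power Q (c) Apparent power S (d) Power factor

Step 1 — Angular frequency: ω = 2π·f = 2π·1000 = 6283 rad/s.
Step 2 — Component impedances:
  R: Z = R = 369 Ω
  L: Z = jωL = j·6283·0.1 = 0 + j628.3 Ω
Step 3 — Series combination: Z_total = R + L = 369 + j628.3 Ω = 728.7∠59.6° Ω.
Step 4 — Source phasor: V = 9.63∠0.0° V = 9.63 V.
Step 5 — Current: I = V / Z = 0.006693 - j0.0114 A = 0.01322∠-59.6° A.
Step 6 — Complex power: S = V·I* = 0.06445 + j0.1097 VA.
Step 7 — Real power: P = Re(S) = 0.06445 W.
Step 8 — Reactive power: Q = Im(S) = 0.1097 VAR.
Step 9 — Apparent power: |S| = 0.1273 VA.
Step 10 — Power factor: PF = P/|S| = 0.5064 (lagging).

(a) P = 0.06445 W  (b) Q = 0.1097 VAR  (c) S = 0.1273 VA  (d) PF = 0.5064 (lagging)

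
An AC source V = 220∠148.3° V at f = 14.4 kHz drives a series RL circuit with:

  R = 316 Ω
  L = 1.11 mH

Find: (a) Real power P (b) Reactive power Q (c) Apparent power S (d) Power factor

Step 1 — Angular frequency: ω = 2π·f = 2π·1.44e+04 = 9.048e+04 rad/s.
Step 2 — Component impedances:
  R: Z = R = 316 Ω
  L: Z = jωL = j·9.048e+04·0.00111 = 0 + j100.4 Ω
Step 3 — Series combination: Z_total = R + L = 316 + j100.4 Ω = 331.6∠17.6° Ω.
Step 4 — Source phasor: V = 220∠148.3° V = -187.2 + j115.6 V.
Step 5 — Current: I = V / Z = -0.4324 + j0.5033 A = 0.6635∠130.7° A.
Step 6 — Complex power: S = V·I* = 139.1 + j44.21 VA.
Step 7 — Real power: P = Re(S) = 139.1 W.
Step 8 — Reactive power: Q = Im(S) = 44.21 VAR.
Step 9 — Apparent power: |S| = 146 VA.
Step 10 — Power factor: PF = P/|S| = 0.953 (lagging).

(a) P = 139.1 W  (b) Q = 44.21 VAR  (c) S = 146 VA  (d) PF = 0.953 (lagging)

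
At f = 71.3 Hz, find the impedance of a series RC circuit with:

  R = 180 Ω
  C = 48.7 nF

Step 1 — Angular frequency: ω = 2π·f = 2π·71.3 = 448 rad/s.
Step 2 — Component impedances:
  R: Z = R = 180 Ω
  C: Z = 1/(jωC) = -j/(ω·C) = 0 - j4.584e+04 Ω
Step 3 — Series combination: Z_total = R + C = 180 - j4.584e+04 Ω = 4.584e+04∠-89.8° Ω.

Z = 180 - j4.584e+04 Ω = 4.584e+04∠-89.8° Ω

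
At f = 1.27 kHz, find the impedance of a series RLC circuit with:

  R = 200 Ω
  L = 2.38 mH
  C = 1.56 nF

Step 1 — Angular frequency: ω = 2π·f = 2π·1270 = 7980 rad/s.
Step 2 — Component impedances:
  R: Z = R = 200 Ω
  L: Z = jωL = j·7980·0.00238 = 0 + j18.99 Ω
  C: Z = 1/(jωC) = -j/(ω·C) = 0 - j8.033e+04 Ω
Step 3 — Series combination: Z_total = R + L + C = 200 - j8.031e+04 Ω = 8.031e+04∠-89.9° Ω.

Z = 200 - j8.031e+04 Ω = 8.031e+04∠-89.9° Ω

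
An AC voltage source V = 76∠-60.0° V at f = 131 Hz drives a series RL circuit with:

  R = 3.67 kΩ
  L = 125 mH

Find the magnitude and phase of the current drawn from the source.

Step 1 — Angular frequency: ω = 2π·f = 2π·131 = 823.1 rad/s.
Step 2 — Component impedances:
  R: Z = R = 3670 Ω
  L: Z = jωL = j·823.1·0.125 = 0 + j102.9 Ω
Step 3 — Series combination: Z_total = R + L = 3670 + j102.9 Ω = 3671∠1.6° Ω.
Step 4 — Source phasor: V = 76∠-60.0° V = 38 - j65.82 V.
Step 5 — Ohm's law: I = V / Z_total = (38 - j65.82) / (3670 + j102.9) = 0.009844 - j0.01821 A.
Step 6 — Convert to polar: |I| = 0.0207 A, ∠I = -61.6°.

I = 0.0207∠-61.6° A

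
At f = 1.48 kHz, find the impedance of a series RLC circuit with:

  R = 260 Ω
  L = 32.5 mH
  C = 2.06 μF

Step 1 — Angular frequency: ω = 2π·f = 2π·1480 = 9299 rad/s.
Step 2 — Component impedances:
  R: Z = R = 260 Ω
  L: Z = jωL = j·9299·0.0325 = 0 + j302.2 Ω
  C: Z = 1/(jωC) = -j/(ω·C) = 0 - j52.2 Ω
Step 3 — Series combination: Z_total = R + L + C = 260 + j250 Ω = 360.7∠43.9° Ω.

Z = 260 + j250 Ω = 360.7∠43.9° Ω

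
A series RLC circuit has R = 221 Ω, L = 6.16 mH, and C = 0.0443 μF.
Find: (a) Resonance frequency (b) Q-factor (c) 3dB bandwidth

Step 1 — Resonance: ω₀ = 1/√(LC) = 1/√(0.00616·4.43e-08) = 6.054e+04 rad/s.
Step 2 — f₀ = ω₀/(2π) = 9634 Hz.
Step 3 — Series Q: Q = ω₀L/R = 6.054e+04·0.00616/221 = 1.687.
Step 4 — Bandwidth: Δω = ω₀/Q = 3.588e+04 rad/s; BW = Δω/(2π) = 5710 Hz.

(a) f₀ = 9634 Hz  (b) Q = 1.687  (c) BW = 5710 Hz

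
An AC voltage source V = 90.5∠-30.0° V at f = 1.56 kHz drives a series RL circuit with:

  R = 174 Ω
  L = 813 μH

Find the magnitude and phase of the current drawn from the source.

Step 1 — Angular frequency: ω = 2π·f = 2π·1560 = 9802 rad/s.
Step 2 — Component impedances:
  R: Z = R = 174 Ω
  L: Z = jωL = j·9802·0.000813 = 0 + j7.969 Ω
Step 3 — Series combination: Z_total = R + L = 174 + j7.969 Ω = 174.2∠2.6° Ω.
Step 4 — Source phasor: V = 90.5∠-30.0° V = 78.38 - j45.25 V.
Step 5 — Ohm's law: I = V / Z_total = (78.38 - j45.25) / (174 + j7.969) = 0.4376 - j0.2801 A.
Step 6 — Convert to polar: |I| = 0.5196 A, ∠I = -32.6°.

I = 0.5196∠-32.6° A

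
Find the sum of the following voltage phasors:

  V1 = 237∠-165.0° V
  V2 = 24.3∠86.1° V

Step 1 — Convert each phasor to rectangular form:
  V1 = 237·(cos(-165.0°) + j·sin(-165.0°)) = -228.9 - j61.34 V
  V2 = 24.3·(cos(86.1°) + j·sin(86.1°)) = 1.653 + j24.24 V
Step 2 — Sum components: V_total = -227.3 - j37.1 V.
Step 3 — Convert to polar: |V_total| = 230.3 V, ∠V_total = -170.7°.

V_total = 230.3∠-170.7° V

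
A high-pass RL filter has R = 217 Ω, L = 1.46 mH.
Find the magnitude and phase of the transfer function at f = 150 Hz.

Step 1 — Angular frequency: ω = 2π·150 = 942.5 rad/s.
Step 2 — Transfer function: H(jω) = jωL/(R + jωL).
Step 3 — Numerator jωL = j·1.376; denominator R + jωL = 217 + j1.376.
Step 4 — H = 4.021e-05 + j0.006341.
Step 5 — Magnitude: |H| = 0.006341 (-44.0 dB); phase: φ = 89.6°.

|H| = 0.006341 (-44.0 dB), φ = 89.6°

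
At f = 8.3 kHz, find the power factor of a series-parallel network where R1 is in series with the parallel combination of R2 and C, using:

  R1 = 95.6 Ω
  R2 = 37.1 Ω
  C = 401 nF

Step 1 — Angular frequency: ω = 2π·f = 2π·8300 = 5.215e+04 rad/s.
Step 2 — Component impedances:
  R1: Z = R = 95.6 Ω
  R2: Z = R = 37.1 Ω
  C: Z = 1/(jωC) = -j/(ω·C) = 0 - j47.82 Ω
Step 3 — Parallel branch: R2 || C = 1/(1/R2 + 1/C) = 23.16 - j17.97 Ω.
Step 4 — Series with R1: Z_total = R1 + (R2 || C) = 118.8 - j17.97 Ω = 120.1∠-8.6° Ω.
Step 5 — Power factor: PF = cos(φ) = Re(Z)/|Z| = 118.759/120.111 = 0.9887.
Step 6 — Type: Im(Z) = -17.97 ⇒ leading (phase φ = -8.6°).

PF = 0.9887 (leading, φ = -8.6°)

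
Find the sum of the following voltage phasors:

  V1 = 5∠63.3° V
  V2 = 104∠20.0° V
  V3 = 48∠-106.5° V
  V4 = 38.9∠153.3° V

Step 1 — Convert each phasor to rectangular form:
  V1 = 5·(cos(63.3°) + j·sin(63.3°)) = 2.247 + j4.467 V
  V2 = 104·(cos(20.0°) + j·sin(20.0°)) = 97.73 + j35.57 V
  V3 = 48·(cos(-106.5°) + j·sin(-106.5°)) = -13.63 - j46.02 V
  V4 = 38.9·(cos(153.3°) + j·sin(153.3°)) = -34.75 + j17.48 V
Step 2 — Sum components: V_total = 51.59 + j11.49 V.
Step 3 — Convert to polar: |V_total| = 52.85 V, ∠V_total = 12.6°.

V_total = 52.85∠12.6° V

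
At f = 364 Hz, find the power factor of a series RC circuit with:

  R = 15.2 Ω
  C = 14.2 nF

Step 1 — Angular frequency: ω = 2π·f = 2π·364 = 2287 rad/s.
Step 2 — Component impedances:
  R: Z = R = 15.2 Ω
  C: Z = 1/(jωC) = -j/(ω·C) = 0 - j3.079e+04 Ω
Step 3 — Series combination: Z_total = R + C = 15.2 - j3.079e+04 Ω = 3.079e+04∠-90.0° Ω.
Step 4 — Power factor: PF = cos(φ) = Re(Z)/|Z| = 15.2/30791.5 = 0.0004936.
Step 5 — Type: Im(Z) = -3.079e+04 ⇒ leading (phase φ = -90.0°).

PF = 0.0004936 (leading, φ = -90.0°)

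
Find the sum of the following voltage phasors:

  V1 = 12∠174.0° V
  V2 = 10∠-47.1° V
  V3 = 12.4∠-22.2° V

Step 1 — Convert each phasor to rectangular form:
  V1 = 12·(cos(174.0°) + j·sin(174.0°)) = -11.93 + j1.254 V
  V2 = 10·(cos(-47.1°) + j·sin(-47.1°)) = 6.807 - j7.325 V
  V3 = 12.4·(cos(-22.2°) + j·sin(-22.2°)) = 11.48 - j4.685 V
Step 2 — Sum components: V_total = 6.354 - j10.76 V.
Step 3 — Convert to polar: |V_total| = 12.49 V, ∠V_total = -59.4°.

V_total = 12.49∠-59.4° V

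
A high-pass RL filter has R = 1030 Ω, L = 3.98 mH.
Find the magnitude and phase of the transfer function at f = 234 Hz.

Step 1 — Angular frequency: ω = 2π·234 = 1470 rad/s.
Step 2 — Transfer function: H(jω) = jωL/(R + jωL).
Step 3 — Numerator jωL = j·5.852; denominator R + jωL = 1030 + j5.852.
Step 4 — H = 3.228e-05 + j0.005681.
Step 5 — Magnitude: |H| = 0.005681 (-44.9 dB); phase: φ = 89.7°.

|H| = 0.005681 (-44.9 dB), φ = 89.7°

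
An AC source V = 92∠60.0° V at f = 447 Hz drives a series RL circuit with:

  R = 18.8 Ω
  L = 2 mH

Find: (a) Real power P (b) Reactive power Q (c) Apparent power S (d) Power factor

Step 1 — Angular frequency: ω = 2π·f = 2π·447 = 2809 rad/s.
Step 2 — Component impedances:
  R: Z = R = 18.8 Ω
  L: Z = jωL = j·2809·0.002 = 0 + j5.617 Ω
Step 3 — Series combination: Z_total = R + L = 18.8 + j5.617 Ω = 19.62∠16.6° Ω.
Step 4 — Source phasor: V = 92∠60.0° V = 46 + j79.67 V.
Step 5 — Current: I = V / Z = 3.409 + j3.22 A = 4.689∠43.4° A.
Step 6 — Complex power: S = V·I* = 413.3 + j123.5 VA.
Step 7 — Real power: P = Re(S) = 413.3 W.
Step 8 — Reactive power: Q = Im(S) = 123.5 VAR.
Step 9 — Apparent power: |S| = 431.4 VA.
Step 10 — Power factor: PF = P/|S| = 0.9581 (lagging).

(a) P = 413.3 W  (b) Q = 123.5 VAR  (c) S = 431.4 VA  (d) PF = 0.9581 (lagging)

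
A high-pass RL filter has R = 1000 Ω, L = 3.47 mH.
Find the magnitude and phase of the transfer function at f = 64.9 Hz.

Step 1 — Angular frequency: ω = 2π·64.9 = 407.8 rad/s.
Step 2 — Transfer function: H(jω) = jωL/(R + jωL).
Step 3 — Numerator jωL = j·1.415; denominator R + jωL = 1000 + j1.415.
Step 4 — H = 2.002e-06 + j0.001415.
Step 5 — Magnitude: |H| = 0.001415 (-57.0 dB); phase: φ = 89.9°.

|H| = 0.001415 (-57.0 dB), φ = 89.9°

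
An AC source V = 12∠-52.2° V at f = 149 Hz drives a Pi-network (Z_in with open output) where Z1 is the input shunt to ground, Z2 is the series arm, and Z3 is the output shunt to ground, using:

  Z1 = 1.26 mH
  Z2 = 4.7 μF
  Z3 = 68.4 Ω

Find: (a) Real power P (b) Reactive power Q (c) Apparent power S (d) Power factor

Step 1 — Angular frequency: ω = 2π·f = 2π·149 = 936.2 rad/s.
Step 2 — Component impedances:
  Z1: Z = jωL = j·936.2·0.00126 = 0 + j1.18 Ω
  Z2: Z = 1/(jωC) = -j/(ω·C) = 0 - j227.3 Ω
  Z3: Z = R = 68.4 Ω
Step 3 — With open output, the series arm Z2 and the output shunt Z3 appear in series to ground: Z2 + Z3 = 68.4 - j227.3 Ω.
Step 4 — Parallel with input shunt Z1: Z_in = Z1 || (Z2 + Z3) = 0.001706 + j1.185 Ω = 1.185∠89.9° Ω.
Step 5 — Source phasor: V = 12∠-52.2° V = 7.355 - j9.482 V.
Step 6 — Current: I = V / Z = -7.991 - j6.217 A = 10.12∠-142.1° A.
Step 7 — Complex power: S = V·I* = 0.1749 + j121.5 VA.
Step 8 — Real power: P = Re(S) = 0.1749 W.
Step 9 — Reactive power: Q = Im(S) = 121.5 VAR.
Step 10 — Apparent power: |S| = 121.5 VA.
Step 11 — Power factor: PF = P/|S| = 0.001439 (lagging).

(a) P = 0.1749 W  (b) Q = 121.5 VAR  (c) S = 121.5 VA  (d) PF = 0.001439 (lagging)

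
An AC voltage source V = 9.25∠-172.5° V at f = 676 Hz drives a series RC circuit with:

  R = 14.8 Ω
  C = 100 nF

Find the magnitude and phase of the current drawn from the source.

Step 1 — Angular frequency: ω = 2π·f = 2π·676 = 4247 rad/s.
Step 2 — Component impedances:
  R: Z = R = 14.8 Ω
  C: Z = 1/(jωC) = -j/(ω·C) = 0 - j2354 Ω
Step 3 — Series combination: Z_total = R + C = 14.8 - j2354 Ω = 2354∠-89.6° Ω.
Step 4 — Source phasor: V = 9.25∠-172.5° V = -9.171 - j1.207 V.
Step 5 — Ohm's law: I = V / Z_total = (-9.171 - j1.207) / (14.8 - j2354) = 0.0004883 - j0.003898 A.
Step 6 — Convert to polar: |I| = 0.003929 A, ∠I = -82.9°.

I = 0.003929∠-82.9° A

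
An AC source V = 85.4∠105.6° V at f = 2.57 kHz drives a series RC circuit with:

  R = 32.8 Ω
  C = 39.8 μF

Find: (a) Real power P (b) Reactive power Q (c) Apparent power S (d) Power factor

Step 1 — Angular frequency: ω = 2π·f = 2π·2570 = 1.615e+04 rad/s.
Step 2 — Component impedances:
  R: Z = R = 32.8 Ω
  C: Z = 1/(jωC) = -j/(ω·C) = 0 - j1.556 Ω
Step 3 — Series combination: Z_total = R + C = 32.8 - j1.556 Ω = 32.84∠-2.7° Ω.
Step 4 — Source phasor: V = 85.4∠105.6° V = -22.97 + j82.25 V.
Step 5 — Current: I = V / Z = -0.8173 + j2.469 A = 2.601∠108.3° A.
Step 6 — Complex power: S = V·I* = 221.9 - j10.52 VA.
Step 7 — Real power: P = Re(S) = 221.9 W.
Step 8 — Reactive power: Q = Im(S) = -10.52 VAR.
Step 9 — Apparent power: |S| = 222.1 VA.
Step 10 — Power factor: PF = P/|S| = 0.9989 (leading).

(a) P = 221.9 W  (b) Q = -10.52 VAR  (c) S = 222.1 VA  (d) PF = 0.9989 (leading)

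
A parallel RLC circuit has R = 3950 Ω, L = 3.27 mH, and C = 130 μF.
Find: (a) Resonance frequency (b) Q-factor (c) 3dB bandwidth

Step 1 — Resonance: ω₀ = 1/√(LC) = 1/√(0.00327·0.00013) = 1534 rad/s.
Step 2 — f₀ = ω₀/(2π) = 244.1 Hz.
Step 3 — Parallel Q: Q = R/(ω₀L) = 3950/(1534·0.00327) = 787.6.
Step 4 — Bandwidth: Δω = ω₀/Q = 1.947 rad/s; BW = Δω/(2π) = 0.3099 Hz.

(a) f₀ = 244.1 Hz  (b) Q = 787.6  (c) BW = 0.3099 Hz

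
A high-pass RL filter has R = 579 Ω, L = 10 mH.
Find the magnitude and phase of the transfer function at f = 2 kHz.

Step 1 — Angular frequency: ω = 2π·2000 = 1.257e+04 rad/s.
Step 2 — Transfer function: H(jω) = jωL/(R + jωL).
Step 3 — Numerator jωL = j·125.7; denominator R + jωL = 579 + j125.7.
Step 4 — H = 0.04499 + j0.2073.
Step 5 — Magnitude: |H| = 0.2121 (-13.5 dB); phase: φ = 77.8°.

|H| = 0.2121 (-13.5 dB), φ = 77.8°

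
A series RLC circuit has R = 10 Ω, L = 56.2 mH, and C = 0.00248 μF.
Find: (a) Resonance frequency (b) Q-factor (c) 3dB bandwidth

Step 1 — Resonance: ω₀ = 1/√(LC) = 1/√(0.0562·2.48e-09) = 8.47e+04 rad/s.
Step 2 — f₀ = ω₀/(2π) = 1.348e+04 Hz.
Step 3 — Series Q: Q = ω₀L/R = 8.47e+04·0.0562/10 = 476.
Step 4 — Bandwidth: Δω = ω₀/Q = 177.9 rad/s; BW = Δω/(2π) = 28.32 Hz.

(a) f₀ = 1.348e+04 Hz  (b) Q = 476  (c) BW = 28.32 Hz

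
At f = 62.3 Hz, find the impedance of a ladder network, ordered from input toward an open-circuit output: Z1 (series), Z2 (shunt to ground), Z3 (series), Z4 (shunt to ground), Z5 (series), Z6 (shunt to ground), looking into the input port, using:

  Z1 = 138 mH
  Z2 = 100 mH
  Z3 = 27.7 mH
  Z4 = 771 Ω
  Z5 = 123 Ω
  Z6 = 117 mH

Step 1 — Angular frequency: ω = 2π·f = 2π·62.3 = 391.4 rad/s.
Step 2 — Component impedances:
  Z1: Z = jωL = j·391.4·0.138 = 0 + j54.02 Ω
  Z2: Z = jωL = j·391.4·0.1 = 0 + j39.14 Ω
  Z3: Z = jωL = j·391.4·0.0277 = 0 + j10.84 Ω
  Z4: Z = R = 771 Ω
  Z5: Z = R = 123 Ω
  Z6: Z = jωL = j·391.4·0.117 = 0 + j45.8 Ω
Step 3 — Ladder network (open output): work backward from the far end, alternating series and parallel combinations. Z_in = 8.847 + j86.27 Ω = 86.73∠84.1° Ω.

Z = 8.847 + j86.27 Ω = 86.73∠84.1° Ω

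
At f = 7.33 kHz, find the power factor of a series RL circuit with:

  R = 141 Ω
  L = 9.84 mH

Step 1 — Angular frequency: ω = 2π·f = 2π·7330 = 4.606e+04 rad/s.
Step 2 — Component impedances:
  R: Z = R = 141 Ω
  L: Z = jωL = j·4.606e+04·0.00984 = 0 + j453.2 Ω
Step 3 — Series combination: Z_total = R + L = 141 + j453.2 Ω = 474.6∠72.7° Ω.
Step 4 — Power factor: PF = cos(φ) = Re(Z)/|Z| = 141/474.6 = 0.2971.
Step 5 — Type: Im(Z) = 453.2 ⇒ lagging (phase φ = 72.7°).

PF = 0.2971 (lagging, φ = 72.7°)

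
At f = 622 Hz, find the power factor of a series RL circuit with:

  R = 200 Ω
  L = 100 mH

Step 1 — Angular frequency: ω = 2π·f = 2π·622 = 3908 rad/s.
Step 2 — Component impedances:
  R: Z = R = 200 Ω
  L: Z = jωL = j·3908·0.1 = 0 + j390.8 Ω
Step 3 — Series combination: Z_total = R + L = 200 + j390.8 Ω = 439∠62.9° Ω.
Step 4 — Power factor: PF = cos(φ) = Re(Z)/|Z| = 200/439 = 0.4556.
Step 5 — Type: Im(Z) = 390.8 ⇒ lagging (phase φ = 62.9°).

PF = 0.4556 (lagging, φ = 62.9°)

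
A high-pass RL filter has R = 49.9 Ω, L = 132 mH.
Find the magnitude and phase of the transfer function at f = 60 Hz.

Step 1 — Angular frequency: ω = 2π·60 = 377 rad/s.
Step 2 — Transfer function: H(jω) = jωL/(R + jωL).
Step 3 — Numerator jωL = j·49.76; denominator R + jωL = 49.9 + j49.76.
Step 4 — H = 0.4986 + j0.5.
Step 5 — Magnitude: |H| = 0.7061 (-3.0 dB); phase: φ = 45.1°.

|H| = 0.7061 (-3.0 dB), φ = 45.1°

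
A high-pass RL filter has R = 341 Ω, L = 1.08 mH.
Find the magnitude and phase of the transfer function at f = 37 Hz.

Step 1 — Angular frequency: ω = 2π·37 = 232.5 rad/s.
Step 2 — Transfer function: H(jω) = jωL/(R + jωL).
Step 3 — Numerator jωL = j·0.2511; denominator R + jωL = 341 + j0.2511.
Step 4 — H = 5.421e-07 + j0.0007363.
Step 5 — Magnitude: |H| = 0.0007363 (-62.7 dB); phase: φ = 90.0°.

|H| = 0.0007363 (-62.7 dB), φ = 90.0°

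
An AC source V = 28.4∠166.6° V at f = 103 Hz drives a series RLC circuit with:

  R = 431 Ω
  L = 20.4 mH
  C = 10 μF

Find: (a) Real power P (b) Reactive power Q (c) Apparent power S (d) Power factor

Step 1 — Angular frequency: ω = 2π·f = 2π·103 = 647.2 rad/s.
Step 2 — Component impedances:
  R: Z = R = 431 Ω
  L: Z = jωL = j·647.2·0.0204 = 0 + j13.2 Ω
  C: Z = 1/(jωC) = -j/(ω·C) = 0 - j154.5 Ω
Step 3 — Series combination: Z_total = R + L + C = 431 - j141.3 Ω = 453.6∠-18.2° Ω.
Step 4 — Source phasor: V = 28.4∠166.6° V = -27.63 + j6.582 V.
Step 5 — Current: I = V / Z = -0.0624 - j0.005189 A = 0.06261∠-175.2° A.
Step 6 — Complex power: S = V·I* = 1.69 - j0.554 VA.
Step 7 — Real power: P = Re(S) = 1.69 W.
Step 8 — Reactive power: Q = Im(S) = -0.554 VAR.
Step 9 — Apparent power: |S| = 1.778 VA.
Step 10 — Power factor: PF = P/|S| = 0.9502 (leading).

(a) P = 1.69 W  (b) Q = -0.554 VAR  (c) S = 1.778 VA  (d) PF = 0.9502 (leading)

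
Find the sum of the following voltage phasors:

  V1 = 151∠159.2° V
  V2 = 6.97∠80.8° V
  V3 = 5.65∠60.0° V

Step 1 — Convert each phasor to rectangular form:
  V1 = 151·(cos(159.2°) + j·sin(159.2°)) = -141.2 + j53.62 V
  V2 = 6.97·(cos(80.8°) + j·sin(80.8°)) = 1.114 + j6.88 V
  V3 = 5.65·(cos(60.0°) + j·sin(60.0°)) = 2.825 + j4.893 V
Step 2 — Sum components: V_total = -137.2 + j65.39 V.
Step 3 — Convert to polar: |V_total| = 152 V, ∠V_total = 154.5°.

V_total = 152∠154.5° V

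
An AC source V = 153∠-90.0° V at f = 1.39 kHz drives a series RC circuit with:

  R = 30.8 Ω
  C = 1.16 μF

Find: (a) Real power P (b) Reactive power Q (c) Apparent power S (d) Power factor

Step 1 — Angular frequency: ω = 2π·f = 2π·1390 = 8734 rad/s.
Step 2 — Component impedances:
  R: Z = R = 30.8 Ω
  C: Z = 1/(jωC) = -j/(ω·C) = 0 - j98.71 Ω
Step 3 — Series combination: Z_total = R + C = 30.8 - j98.71 Ω = 103.4∠-72.7° Ω.
Step 4 — Source phasor: V = 153∠-90.0° V = 0 - j153 V.
Step 5 — Current: I = V / Z = 1.413 - j0.4408 A = 1.48∠-17.3° A.
Step 6 — Complex power: S = V·I* = 67.44 - j216.1 VA.
Step 7 — Real power: P = Re(S) = 67.44 W.
Step 8 — Reactive power: Q = Im(S) = -216.1 VAR.
Step 9 — Apparent power: |S| = 226.4 VA.
Step 10 — Power factor: PF = P/|S| = 0.2979 (leading).

(a) P = 67.44 W  (b) Q = -216.1 VAR  (c) S = 226.4 VA  (d) PF = 0.2979 (leading)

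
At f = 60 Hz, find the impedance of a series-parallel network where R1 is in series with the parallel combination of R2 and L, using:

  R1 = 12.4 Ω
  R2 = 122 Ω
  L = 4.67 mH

Step 1 — Angular frequency: ω = 2π·f = 2π·60 = 377 rad/s.
Step 2 — Component impedances:
  R1: Z = R = 12.4 Ω
  R2: Z = R = 122 Ω
  L: Z = jωL = j·377·0.00467 = 0 + j1.761 Ω
Step 3 — Parallel branch: R2 || L = 1/(1/R2 + 1/L) = 0.0254 + j1.76 Ω.
Step 4 — Series with R1: Z_total = R1 + (R2 || L) = 12.43 + j1.76 Ω = 12.55∠8.1° Ω.

Z = 12.43 + j1.76 Ω = 12.55∠8.1° Ω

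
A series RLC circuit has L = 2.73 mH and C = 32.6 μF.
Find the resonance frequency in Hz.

Step 1 — Resonance condition Im(Z)=0 gives ω₀ = 1/√(LC).
Step 2 — ω₀ = 1/√(0.00273·3.26e-05) = 3352 rad/s.
Step 3 — f₀ = ω₀/(2π) = 533.5 Hz.

f₀ = 533.5 Hz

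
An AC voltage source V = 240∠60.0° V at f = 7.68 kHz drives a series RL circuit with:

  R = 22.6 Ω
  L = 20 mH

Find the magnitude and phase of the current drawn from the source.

Step 1 — Angular frequency: ω = 2π·f = 2π·7680 = 4.825e+04 rad/s.
Step 2 — Component impedances:
  R: Z = R = 22.6 Ω
  L: Z = jωL = j·4.825e+04·0.02 = 0 + j965.1 Ω
Step 3 — Series combination: Z_total = R + L = 22.6 + j965.1 Ω = 965.4∠88.7° Ω.
Step 4 — Source phasor: V = 240∠60.0° V = 120 + j207.8 V.
Step 5 — Ohm's law: I = V / Z_total = (120 + j207.8) / (22.6 + j965.1) = 0.2182 - j0.1192 A.
Step 6 — Convert to polar: |I| = 0.2486 A, ∠I = -28.7°.

I = 0.2486∠-28.7° A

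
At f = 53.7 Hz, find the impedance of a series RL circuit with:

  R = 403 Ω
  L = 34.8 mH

Step 1 — Angular frequency: ω = 2π·f = 2π·53.7 = 337.4 rad/s.
Step 2 — Component impedances:
  R: Z = R = 403 Ω
  L: Z = jωL = j·337.4·0.0348 = 0 + j11.74 Ω
Step 3 — Series combination: Z_total = R + L = 403 + j11.74 Ω = 403.2∠1.7° Ω.

Z = 403 + j11.74 Ω = 403.2∠1.7° Ω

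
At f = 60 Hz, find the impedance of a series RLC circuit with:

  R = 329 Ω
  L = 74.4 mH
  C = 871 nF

Step 1 — Angular frequency: ω = 2π·f = 2π·60 = 377 rad/s.
Step 2 — Component impedances:
  R: Z = R = 329 Ω
  L: Z = jωL = j·377·0.0744 = 0 + j28.05 Ω
  C: Z = 1/(jωC) = -j/(ω·C) = 0 - j3045 Ω
Step 3 — Series combination: Z_total = R + L + C = 329 - j3017 Ω = 3035∠-83.8° Ω.

Z = 329 - j3017 Ω = 3035∠-83.8° Ω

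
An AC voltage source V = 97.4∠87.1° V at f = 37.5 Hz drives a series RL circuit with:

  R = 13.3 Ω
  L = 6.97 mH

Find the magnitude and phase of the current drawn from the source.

Step 1 — Angular frequency: ω = 2π·f = 2π·37.5 = 235.6 rad/s.
Step 2 — Component impedances:
  R: Z = R = 13.3 Ω
  L: Z = jωL = j·235.6·0.00697 = 0 + j1.642 Ω
Step 3 — Series combination: Z_total = R + L = 13.3 + j1.642 Ω = 13.4∠7.0° Ω.
Step 4 — Source phasor: V = 97.4∠87.1° V = 4.928 + j97.28 V.
Step 5 — Ohm's law: I = V / Z_total = (4.928 + j97.28) / (13.3 + j1.642) = 1.254 + j7.159 A.
Step 6 — Convert to polar: |I| = 7.268 A, ∠I = 80.1°.

I = 7.268∠80.1° A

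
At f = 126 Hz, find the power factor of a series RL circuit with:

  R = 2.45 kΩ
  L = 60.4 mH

Step 1 — Angular frequency: ω = 2π·f = 2π·126 = 791.7 rad/s.
Step 2 — Component impedances:
  R: Z = R = 2450 Ω
  L: Z = jωL = j·791.7·0.0604 = 0 + j47.82 Ω
Step 3 — Series combination: Z_total = R + L = 2450 + j47.82 Ω = 2450∠1.1° Ω.
Step 4 — Power factor: PF = cos(φ) = Re(Z)/|Z| = 2450/2450.5 = 0.9998.
Step 5 — Type: Im(Z) = 47.82 ⇒ lagging (phase φ = 1.1°).

PF = 0.9998 (lagging, φ = 1.1°)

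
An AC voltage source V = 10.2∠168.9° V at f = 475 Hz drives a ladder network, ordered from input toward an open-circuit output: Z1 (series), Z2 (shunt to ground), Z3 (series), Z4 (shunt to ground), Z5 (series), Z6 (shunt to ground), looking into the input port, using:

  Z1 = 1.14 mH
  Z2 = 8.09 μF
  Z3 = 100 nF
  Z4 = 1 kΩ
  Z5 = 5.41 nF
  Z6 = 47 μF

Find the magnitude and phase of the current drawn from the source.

Step 1 — Angular frequency: ω = 2π·f = 2π·475 = 2985 rad/s.
Step 2 — Component impedances:
  Z1: Z = jωL = j·2985·0.00114 = 0 + j3.402 Ω
  Z2: Z = 1/(jωC) = -j/(ω·C) = 0 - j41.42 Ω
  Z3: Z = 1/(jωC) = -j/(ω·C) = 0 - j3351 Ω
  Z4: Z = R = 1000 Ω
  Z5: Z = 1/(jωC) = -j/(ω·C) = 0 - j6.193e+04 Ω
  Z6: Z = 1/(jωC) = -j/(ω·C) = 0 - j7.129 Ω
Step 3 — Ladder network (open output): work backward from the far end, alternating series and parallel combinations. Z_in = 0.1359 - j37.55 Ω = 37.55∠-89.8° Ω.
Step 4 — Source phasor: V = 10.2∠168.9° V = -10.01 + j1.964 V.
Step 5 — Ohm's law: I = V / Z_total = (-10.01 + j1.964) / (0.1359 - j37.55) = -0.05326 - j0.2664 A.
Step 6 — Convert to polar: |I| = 0.2716 A, ∠I = -101.3°.

I = 0.2716∠-101.3° A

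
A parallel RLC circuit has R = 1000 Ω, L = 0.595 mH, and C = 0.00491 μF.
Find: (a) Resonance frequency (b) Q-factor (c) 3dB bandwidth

Step 1 — Resonance: ω₀ = 1/√(LC) = 1/√(0.000595·4.91e-09) = 5.851e+05 rad/s.
Step 2 — f₀ = ω₀/(2π) = 9.312e+04 Hz.
Step 3 — Parallel Q: Q = R/(ω₀L) = 1000/(5.851e+05·0.000595) = 2.873.
Step 4 — Bandwidth: Δω = ω₀/Q = 2.037e+05 rad/s; BW = Δω/(2π) = 3.241e+04 Hz.

(a) f₀ = 9.312e+04 Hz  (b) Q = 2.873  (c) BW = 3.241e+04 Hz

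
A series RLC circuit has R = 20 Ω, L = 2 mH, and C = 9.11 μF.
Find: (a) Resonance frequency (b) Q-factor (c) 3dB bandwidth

Step 1 — Resonance: ω₀ = 1/√(LC) = 1/√(0.002·9.11e-06) = 7408 rad/s.
Step 2 — f₀ = ω₀/(2π) = 1179 Hz.
Step 3 — Series Q: Q = ω₀L/R = 7408·0.002/20 = 0.7408.
Step 4 — Bandwidth: Δω = ω₀/Q = 1e+04 rad/s; BW = Δω/(2π) = 1592 Hz.

(a) f₀ = 1179 Hz  (b) Q = 0.7408  (c) BW = 1592 Hz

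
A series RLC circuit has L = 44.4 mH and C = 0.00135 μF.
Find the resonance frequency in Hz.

Step 1 — Resonance condition Im(Z)=0 gives ω₀ = 1/√(LC).
Step 2 — ω₀ = 1/√(0.0444·1.35e-09) = 1.292e+05 rad/s.
Step 3 — f₀ = ω₀/(2π) = 2.056e+04 Hz.

f₀ = 2.056e+04 Hz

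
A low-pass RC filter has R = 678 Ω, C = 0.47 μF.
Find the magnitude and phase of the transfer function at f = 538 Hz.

Step 1 — Angular frequency: ω = 2π·538 = 3380 rad/s.
Step 2 — Transfer function: H(jω) = 1/(1 + jωRC).
Step 3 — Denominator: 1 + jωRC = 1 + j·3380·678·4.7e-07 = 1 + j1.077.
Step 4 — H = 0.4629 - j0.4986.
Step 5 — Magnitude: |H| = 0.6804 (-3.3 dB); phase: φ = -47.1°.

|H| = 0.6804 (-3.3 dB), φ = -47.1°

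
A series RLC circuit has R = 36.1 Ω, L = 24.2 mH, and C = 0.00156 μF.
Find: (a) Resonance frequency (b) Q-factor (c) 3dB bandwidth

Step 1 — Resonance: ω₀ = 1/√(LC) = 1/√(0.0242·1.56e-09) = 1.628e+05 rad/s.
Step 2 — f₀ = ω₀/(2π) = 2.59e+04 Hz.
Step 3 — Series Q: Q = ω₀L/R = 1.628e+05·0.0242/36.1 = 109.1.
Step 4 — Bandwidth: Δω = ω₀/Q = 1492 rad/s; BW = Δω/(2π) = 237.4 Hz.

(a) f₀ = 2.59e+04 Hz  (b) Q = 109.1  (c) BW = 237.4 Hz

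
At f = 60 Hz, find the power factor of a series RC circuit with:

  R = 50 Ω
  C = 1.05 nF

Step 1 — Angular frequency: ω = 2π·f = 2π·60 = 377 rad/s.
Step 2 — Component impedances:
  R: Z = R = 50 Ω
  C: Z = 1/(jωC) = -j/(ω·C) = 0 - j2.526e+06 Ω
Step 3 — Series combination: Z_total = R + C = 50 - j2.526e+06 Ω = 2.526e+06∠-90.0° Ω.
Step 4 — Power factor: PF = cos(φ) = Re(Z)/|Z| = 50/2.526e+06 = 1.979e-05.
Step 5 — Type: Im(Z) = -2.526e+06 ⇒ leading (phase φ = -90.0°).

PF = 1.979e-05 (leading, φ = -90.0°)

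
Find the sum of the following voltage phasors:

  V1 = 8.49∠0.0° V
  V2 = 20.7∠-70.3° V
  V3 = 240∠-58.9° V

Step 1 — Convert each phasor to rectangular form:
  V1 = 8.49·(cos(0.0°) + j·sin(0.0°)) = 8.49 V
  V2 = 20.7·(cos(-70.3°) + j·sin(-70.3°)) = 6.978 - j19.49 V
  V3 = 240·(cos(-58.9°) + j·sin(-58.9°)) = 124 - j205.5 V
Step 2 — Sum components: V_total = 139.4 - j225 V.
Step 3 — Convert to polar: |V_total| = 264.7 V, ∠V_total = -58.2°.

V_total = 264.7∠-58.2° V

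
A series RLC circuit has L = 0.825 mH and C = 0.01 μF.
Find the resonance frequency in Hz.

Step 1 — Resonance condition Im(Z)=0 gives ω₀ = 1/√(LC).
Step 2 — ω₀ = 1/√(0.000825·1e-08) = 3.482e+05 rad/s.
Step 3 — f₀ = ω₀/(2π) = 5.541e+04 Hz.

f₀ = 5.541e+04 Hz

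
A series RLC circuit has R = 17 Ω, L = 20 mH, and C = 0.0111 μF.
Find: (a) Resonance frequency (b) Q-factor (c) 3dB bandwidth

Step 1 — Resonance: ω₀ = 1/√(LC) = 1/√(0.02·1.11e-08) = 6.712e+04 rad/s.
Step 2 — f₀ = ω₀/(2π) = 1.068e+04 Hz.
Step 3 — Series Q: Q = ω₀L/R = 6.712e+04·0.02/17 = 78.96.
Step 4 — Bandwidth: Δω = ω₀/Q = 850 rad/s; BW = Δω/(2π) = 135.3 Hz.

(a) f₀ = 1.068e+04 Hz  (b) Q = 78.96  (c) BW = 135.3 Hz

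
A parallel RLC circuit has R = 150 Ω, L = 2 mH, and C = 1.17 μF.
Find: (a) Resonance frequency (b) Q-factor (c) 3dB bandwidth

Step 1 — Resonance: ω₀ = 1/√(LC) = 1/√(0.002·1.17e-06) = 2.067e+04 rad/s.
Step 2 — f₀ = ω₀/(2π) = 3290 Hz.
Step 3 — Parallel Q: Q = R/(ω₀L) = 150/(2.067e+04·0.002) = 3.628.
Step 4 — Bandwidth: Δω = ω₀/Q = 5698 rad/s; BW = Δω/(2π) = 906.9 Hz.

(a) f₀ = 3290 Hz  (b) Q = 3.628  (c) BW = 906.9 Hz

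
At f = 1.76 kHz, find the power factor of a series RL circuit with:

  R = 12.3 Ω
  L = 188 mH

Step 1 — Angular frequency: ω = 2π·f = 2π·1760 = 1.106e+04 rad/s.
Step 2 — Component impedances:
  R: Z = R = 12.3 Ω
  L: Z = jωL = j·1.106e+04·0.188 = 0 + j2079 Ω
Step 3 — Series combination: Z_total = R + L = 12.3 + j2079 Ω = 2079∠89.7° Ω.
Step 4 — Power factor: PF = cos(φ) = Re(Z)/|Z| = 12.3/2079 = 0.005916.
Step 5 — Type: Im(Z) = 2079 ⇒ lagging (phase φ = 89.7°).

PF = 0.005916 (lagging, φ = 89.7°)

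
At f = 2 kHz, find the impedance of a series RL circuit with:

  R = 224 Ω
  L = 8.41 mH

Step 1 — Angular frequency: ω = 2π·f = 2π·2000 = 1.257e+04 rad/s.
Step 2 — Component impedances:
  R: Z = R = 224 Ω
  L: Z = jωL = j·1.257e+04·0.00841 = 0 + j105.7 Ω
Step 3 — Series combination: Z_total = R + L = 224 + j105.7 Ω = 247.7∠25.3° Ω.

Z = 224 + j105.7 Ω = 247.7∠25.3° Ω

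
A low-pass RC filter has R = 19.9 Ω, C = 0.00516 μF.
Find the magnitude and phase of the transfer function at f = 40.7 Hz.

Step 1 — Angular frequency: ω = 2π·40.7 = 255.7 rad/s.
Step 2 — Transfer function: H(jω) = 1/(1 + jωRC).
Step 3 — Denominator: 1 + jωRC = 1 + j·255.7·19.9·5.16e-09 = 1 + j2.626e-05.
Step 4 — H = 1 - j2.626e-05.
Step 5 — Magnitude: |H| = 1 (-0.0 dB); phase: φ = -0.0°.

|H| = 1 (-0.0 dB), φ = -0.0°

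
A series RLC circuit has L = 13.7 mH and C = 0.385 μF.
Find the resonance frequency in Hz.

Step 1 — Resonance condition Im(Z)=0 gives ω₀ = 1/√(LC).
Step 2 — ω₀ = 1/√(0.0137·3.85e-07) = 1.377e+04 rad/s.
Step 3 — f₀ = ω₀/(2π) = 2191 Hz.

f₀ = 2191 Hz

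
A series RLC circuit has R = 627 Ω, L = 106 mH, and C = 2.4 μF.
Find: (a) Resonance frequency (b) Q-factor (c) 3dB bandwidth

Step 1 — Resonance: ω₀ = 1/√(LC) = 1/√(0.106·2.4e-06) = 1983 rad/s.
Step 2 — f₀ = ω₀/(2π) = 315.5 Hz.
Step 3 — Series Q: Q = ω₀L/R = 1983·0.106/627 = 0.3352.
Step 4 — Bandwidth: Δω = ω₀/Q = 5915 rad/s; BW = Δω/(2π) = 941.4 Hz.

(a) f₀ = 315.5 Hz  (b) Q = 0.3352  (c) BW = 941.4 Hz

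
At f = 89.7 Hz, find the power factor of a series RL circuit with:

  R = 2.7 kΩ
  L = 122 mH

Step 1 — Angular frequency: ω = 2π·f = 2π·89.7 = 563.6 rad/s.
Step 2 — Component impedances:
  R: Z = R = 2700 Ω
  L: Z = jωL = j·563.6·0.122 = 0 + j68.76 Ω
Step 3 — Series combination: Z_total = R + L = 2700 + j68.76 Ω = 2701∠1.5° Ω.
Step 4 — Power factor: PF = cos(φ) = Re(Z)/|Z| = 2700/2700.9 = 0.9997.
Step 5 — Type: Im(Z) = 68.76 ⇒ lagging (phase φ = 1.5°).

PF = 0.9997 (lagging, φ = 1.5°)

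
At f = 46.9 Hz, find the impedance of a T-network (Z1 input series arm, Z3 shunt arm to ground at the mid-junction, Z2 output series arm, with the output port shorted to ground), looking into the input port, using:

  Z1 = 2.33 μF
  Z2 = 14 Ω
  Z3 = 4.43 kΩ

Step 1 — Angular frequency: ω = 2π·f = 2π·46.9 = 294.7 rad/s.
Step 2 — Component impedances:
  Z1: Z = 1/(jωC) = -j/(ω·C) = 0 - j1456 Ω
  Z2: Z = R = 14 Ω
  Z3: Z = R = 4430 Ω
Step 3 — With the output port shorted to ground, the output series arm Z2 runs from the junction to ground; the shunt arm Z3 also runs from the junction to ground. They appear in parallel: Z3 || Z2 = 13.96 Ω.
Step 4 — Series with input arm Z1: Z_in = Z1 + (Z3 || Z2) = 13.96 - j1456 Ω = 1457∠-89.5° Ω.

Z = 13.96 - j1456 Ω = 1457∠-89.5° Ω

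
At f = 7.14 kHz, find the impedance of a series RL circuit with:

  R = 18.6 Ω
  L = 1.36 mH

Step 1 — Angular frequency: ω = 2π·f = 2π·7140 = 4.486e+04 rad/s.
Step 2 — Component impedances:
  R: Z = R = 18.6 Ω
  L: Z = jωL = j·4.486e+04·0.00136 = 0 + j61.01 Ω
Step 3 — Series combination: Z_total = R + L = 18.6 + j61.01 Ω = 63.78∠73.0° Ω.

Z = 18.6 + j61.01 Ω = 63.78∠73.0° Ω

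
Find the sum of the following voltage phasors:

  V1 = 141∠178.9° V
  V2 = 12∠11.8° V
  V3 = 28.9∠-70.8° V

Step 1 — Convert each phasor to rectangular form:
  V1 = 141·(cos(178.9°) + j·sin(178.9°)) = -141 + j2.707 V
  V2 = 12·(cos(11.8°) + j·sin(11.8°)) = 11.75 + j2.454 V
  V3 = 28.9·(cos(-70.8°) + j·sin(-70.8°)) = 9.504 - j27.29 V
Step 2 — Sum components: V_total = -119.7 - j22.13 V.
Step 3 — Convert to polar: |V_total| = 121.8 V, ∠V_total = -169.5°.

V_total = 121.8∠-169.5° V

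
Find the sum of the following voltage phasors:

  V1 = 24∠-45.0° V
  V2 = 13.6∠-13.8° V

Step 1 — Convert each phasor to rectangular form:
  V1 = 24·(cos(-45.0°) + j·sin(-45.0°)) = 16.97 - j16.97 V
  V2 = 13.6·(cos(-13.8°) + j·sin(-13.8°)) = 13.21 - j3.244 V
Step 2 — Sum components: V_total = 30.18 - j20.21 V.
Step 3 — Convert to polar: |V_total| = 36.32 V, ∠V_total = -33.8°.

V_total = 36.32∠-33.8° V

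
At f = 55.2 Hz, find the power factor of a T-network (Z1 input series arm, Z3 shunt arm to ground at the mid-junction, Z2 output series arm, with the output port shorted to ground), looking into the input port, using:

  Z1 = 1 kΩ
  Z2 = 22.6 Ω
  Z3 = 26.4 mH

Step 1 — Angular frequency: ω = 2π·f = 2π·55.2 = 346.8 rad/s.
Step 2 — Component impedances:
  Z1: Z = R = 1000 Ω
  Z2: Z = R = 22.6 Ω
  Z3: Z = jωL = j·346.8·0.0264 = 0 + j9.156 Ω
Step 3 — With the output port shorted to ground, the output series arm Z2 runs from the junction to ground; the shunt arm Z3 also runs from the junction to ground. They appear in parallel: Z3 || Z2 = 3.187 + j7.865 Ω.
Step 4 — Series with input arm Z1: Z_in = Z1 + (Z3 || Z2) = 1003 + j7.865 Ω = 1003∠0.4° Ω.
Step 5 — Power factor: PF = cos(φ) = Re(Z)/|Z| = 1003/1003 = 1.
Step 6 — Type: Im(Z) = 7.865 ⇒ lagging (phase φ = 0.4°).

PF = 1 (lagging, φ = 0.4°)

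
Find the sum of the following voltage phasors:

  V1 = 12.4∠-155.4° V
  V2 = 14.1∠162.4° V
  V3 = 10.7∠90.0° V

Step 1 — Convert each phasor to rectangular form:
  V1 = 12.4·(cos(-155.4°) + j·sin(-155.4°)) = -11.27 - j5.162 V
  V2 = 14.1·(cos(162.4°) + j·sin(162.4°)) = -13.44 + j4.263 V
  V3 = 10.7·(cos(90.0°) + j·sin(90.0°)) = 0 + j10.7 V
Step 2 — Sum components: V_total = -24.71 + j9.802 V.
Step 3 — Convert to polar: |V_total| = 26.59 V, ∠V_total = 158.4°.

V_total = 26.59∠158.4° V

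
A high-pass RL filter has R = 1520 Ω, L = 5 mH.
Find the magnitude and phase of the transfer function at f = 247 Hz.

Step 1 — Angular frequency: ω = 2π·247 = 1552 rad/s.
Step 2 — Transfer function: H(jω) = jωL/(R + jωL).
Step 3 — Numerator jωL = j·7.76; denominator R + jωL = 1520 + j7.76.
Step 4 — H = 2.606e-05 + j0.005105.
Step 5 — Magnitude: |H| = 0.005105 (-45.8 dB); phase: φ = 89.7°.

|H| = 0.005105 (-45.8 dB), φ = 89.7°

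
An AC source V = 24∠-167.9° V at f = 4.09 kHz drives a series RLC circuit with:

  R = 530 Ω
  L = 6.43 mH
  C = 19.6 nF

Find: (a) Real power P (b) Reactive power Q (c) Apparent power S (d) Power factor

Step 1 — Angular frequency: ω = 2π·f = 2π·4090 = 2.57e+04 rad/s.
Step 2 — Component impedances:
  R: Z = R = 530 Ω
  L: Z = jωL = j·2.57e+04·0.00643 = 0 + j165.2 Ω
  C: Z = 1/(jωC) = -j/(ω·C) = 0 - j1985 Ω
Step 3 — Series combination: Z_total = R + L + C = 530 - j1820 Ω = 1896∠-73.8° Ω.
Step 4 — Source phasor: V = 24∠-167.9° V = -23.47 - j5.031 V.
Step 5 — Current: I = V / Z = -0.0009129 - j0.01263 A = 0.01266∠-94.1° A.
Step 6 — Complex power: S = V·I* = 0.08495 - j0.2917 VA.
Step 7 — Real power: P = Re(S) = 0.08495 W.
Step 8 — Reactive power: Q = Im(S) = -0.2917 VAR.
Step 9 — Apparent power: |S| = 0.3038 VA.
Step 10 — Power factor: PF = P/|S| = 0.2796 (leading).

(a) P = 0.08495 W  (b) Q = -0.2917 VAR  (c) S = 0.3038 VA  (d) PF = 0.2796 (leading)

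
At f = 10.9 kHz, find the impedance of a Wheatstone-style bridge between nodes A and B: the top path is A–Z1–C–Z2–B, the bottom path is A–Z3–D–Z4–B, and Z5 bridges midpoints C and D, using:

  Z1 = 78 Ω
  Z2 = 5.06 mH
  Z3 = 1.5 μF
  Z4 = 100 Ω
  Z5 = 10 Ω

Step 1 — Angular frequency: ω = 2π·f = 2π·1.09e+04 = 6.849e+04 rad/s.
Step 2 — Component impedances:
  Z1: Z = R = 78 Ω
  Z2: Z = jωL = j·6.849e+04·0.00506 = 0 + j346.5 Ω
  Z3: Z = 1/(jωC) = -j/(ω·C) = 0 - j9.734 Ω
  Z4: Z = R = 100 Ω
  Z5: Z = R = 10 Ω
Step 3 — Bridge requires nodal analysis (the Z5 bridge couples midpoints C and D, so the two paths cannot be reduced to a simple series/parallel combination). Setting node B to ground and injecting 1 A at node A, the 3-node admittance system at A, C, D solves to V_A = Z_AB = 93.36 + j16.9 Ω = 94.88∠10.3° Ω.

Z = 93.36 + j16.9 Ω = 94.88∠10.3° Ω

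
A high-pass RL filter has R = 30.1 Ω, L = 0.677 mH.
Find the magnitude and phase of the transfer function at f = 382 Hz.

Step 1 — Angular frequency: ω = 2π·382 = 2400 rad/s.
Step 2 — Transfer function: H(jω) = jωL/(R + jωL).
Step 3 — Numerator jωL = j·1.625; denominator R + jωL = 30.1 + j1.625.
Step 4 — H = 0.002906 + j0.05383.
Step 5 — Magnitude: |H| = 0.05391 (-25.4 dB); phase: φ = 86.9°.

|H| = 0.05391 (-25.4 dB), φ = 86.9°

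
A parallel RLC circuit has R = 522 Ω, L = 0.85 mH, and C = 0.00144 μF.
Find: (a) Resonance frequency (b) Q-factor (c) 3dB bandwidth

Step 1 — Resonance: ω₀ = 1/√(LC) = 1/√(0.00085·1.44e-09) = 9.039e+05 rad/s.
Step 2 — f₀ = ω₀/(2π) = 1.439e+05 Hz.
Step 3 — Parallel Q: Q = R/(ω₀L) = 522/(9.039e+05·0.00085) = 0.6794.
Step 4 — Bandwidth: Δω = ω₀/Q = 1.33e+06 rad/s; BW = Δω/(2π) = 2.117e+05 Hz.

(a) f₀ = 1.439e+05 Hz  (b) Q = 0.6794  (c) BW = 2.117e+05 Hz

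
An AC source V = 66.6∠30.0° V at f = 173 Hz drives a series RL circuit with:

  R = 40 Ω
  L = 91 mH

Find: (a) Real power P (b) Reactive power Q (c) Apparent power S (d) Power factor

Step 1 — Angular frequency: ω = 2π·f = 2π·173 = 1087 rad/s.
Step 2 — Component impedances:
  R: Z = R = 40 Ω
  L: Z = jωL = j·1087·0.091 = 0 + j98.92 Ω
Step 3 — Series combination: Z_total = R + L = 40 + j98.92 Ω = 106.7∠68.0° Ω.
Step 4 — Source phasor: V = 66.6∠30.0° V = 57.68 + j33.3 V.
Step 5 — Current: I = V / Z = 0.492 - j0.3841 A = 0.6242∠-38.0° A.
Step 6 — Complex power: S = V·I* = 15.58 + j38.54 VA.
Step 7 — Real power: P = Re(S) = 15.58 W.
Step 8 — Reactive power: Q = Im(S) = 38.54 VAR.
Step 9 — Apparent power: |S| = 41.57 VA.
Step 10 — Power factor: PF = P/|S| = 0.3749 (lagging).

(a) P = 15.58 W  (b) Q = 38.54 VAR  (c) S = 41.57 VA  (d) PF = 0.3749 (lagging)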